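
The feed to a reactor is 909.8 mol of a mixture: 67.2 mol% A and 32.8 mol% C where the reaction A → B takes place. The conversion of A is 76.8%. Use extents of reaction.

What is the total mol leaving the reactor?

A reacted = 0.768 × 611.4 = 469.5 mol; ν_A = −1, so ξ = 469.5/1 = 469.5 mol.
Outlet amounts (n = n₀ + ν ξ):
  A: 611.4 − 1(469.5) = 141.8
  B: 0 + 1(469.5) = 469.5
  C: 298.4 (inert)
Total out = 141.8 + 469.5 + 298.4 = 909.8 mol.

910 mol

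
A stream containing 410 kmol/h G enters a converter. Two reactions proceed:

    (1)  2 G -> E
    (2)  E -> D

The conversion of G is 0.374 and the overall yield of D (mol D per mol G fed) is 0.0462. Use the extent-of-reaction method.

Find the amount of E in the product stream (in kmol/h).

57.7 kmol/h

Conversion of G: G consumed = 2ξ₁ = 0.374 × 410 → ξ₁ = 76.67 kmol/h.
Yield of D: 1ξ₂ / 410 = 0.0462 → ξ₂ = 18.94 kmol/h.
Outlet amounts (n = n₀ + Σ ν·ξ):
  G: 410 − 2(76.67) = 256.7
  E: 0 + 1(76.67) − 1(18.94) = 57.73
  D: 0 + 1(18.94) = 18.94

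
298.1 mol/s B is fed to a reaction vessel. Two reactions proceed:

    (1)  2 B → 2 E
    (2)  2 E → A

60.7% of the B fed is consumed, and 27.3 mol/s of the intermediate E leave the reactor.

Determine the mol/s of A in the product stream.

76.8 mol/s

Conversion of B: B consumed = 2ξ₁ = 0.607 × 298.1 → ξ₁ = 90.47 mol/s.
E balance: n_E = 0 + 2ξ₁ − 2ξ₂ = 27.3 → ξ₂ = (2·90.47 − 27.3)/2 = 76.82 mol/s.
Outlet amounts (n = n₀ + Σ ν·ξ):
  B: 298.1 − 2(90.47) = 117.2
  E: 0 + 2(90.47) − 2(76.82) = 27.3
  A: 0 + 1(76.82) = 76.82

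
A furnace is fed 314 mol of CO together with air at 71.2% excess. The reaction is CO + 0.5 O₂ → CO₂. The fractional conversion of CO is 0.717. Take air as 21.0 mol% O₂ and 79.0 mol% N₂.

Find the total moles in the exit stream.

Stoichiometric O₂ = 0.5 × 314 = 157 mol; O₂ fed = 157 × 1.712 = 268.8 mol.
N₂ fed = 268.8 × 79/21 = 1011 mol.
Fuel reacted = 0.717 × 314 → ξ = 225.1 mol.
Outlet (n = n₀ + ν ξ):
  CO: 314 − 1(225.1) = 88.86
  O₂: 268.8 − 0.5(225.1) = 156.2
  N₂: 1011 (inert)
  CO₂: 0 + 1(225.1) = 225.1
Total out = 88.86 + 156.2 + 1011 + 225.1 = 1481 mol.

1480 mol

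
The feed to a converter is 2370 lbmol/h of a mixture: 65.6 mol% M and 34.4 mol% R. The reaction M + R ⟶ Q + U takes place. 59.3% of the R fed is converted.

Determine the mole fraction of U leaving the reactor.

R reacted = 0.593 × 815.3 = 483.5 lbmol/h; ν_R = −1, so ξ = 483.5/1 = 483.5 lbmol/h.
Outlet amounts (n = n₀ + ν ξ):
  M: 1555 − 1(483.5) = 1071
  R: 815.3 − 1(483.5) = 331.8
  Q: 0 + 1(483.5) = 483.5
  U: 0 + 1(483.5) = 483.5
Total out = 2370 lbmol/h; y_U = 483.5 / 2370 = 0.204.

0.204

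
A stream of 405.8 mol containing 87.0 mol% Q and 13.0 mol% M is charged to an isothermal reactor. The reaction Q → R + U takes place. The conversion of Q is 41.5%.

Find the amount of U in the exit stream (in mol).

Q reacted = 0.415 × 353 = 146.5 mol; ν_Q = −1, so ξ = 146.5/1 = 146.5 mol.
Outlet amounts (n = n₀ + ν ξ):
  Q: 353 − 1(146.5) = 206.5
  R: 0 + 1(146.5) = 146.5
  U: 0 + 1(146.5) = 146.5
  M: 52.75 (inert)

147 mol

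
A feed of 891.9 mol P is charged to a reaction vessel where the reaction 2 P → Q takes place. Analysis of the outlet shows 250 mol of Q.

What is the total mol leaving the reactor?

642 mol

For Q: n = n₀ + 1ξ → 250 = 0 + 1ξ, giving ξ = 250 mol.
Outlet amounts (n = n₀ + ν ξ):
  P: 891.9 − 2(250) = 391.9
  Q: 0 + 1(250) = 250
Total out = 391.9 + 250 = 641.9 mol.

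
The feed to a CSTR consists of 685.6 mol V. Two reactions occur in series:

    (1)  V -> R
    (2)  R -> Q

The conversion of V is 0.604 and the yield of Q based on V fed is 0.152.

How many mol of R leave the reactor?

310 mol

Conversion of V: V consumed = 1ξ₁ = 0.604 × 685.6 → ξ₁ = 414.1 mol.
Yield of Q: 1ξ₂ / 685.6 = 0.152 → ξ₂ = 104.2 mol.
Outlet amounts (n = n₀ + Σ ν·ξ):
  V: 685.6 − 1(414.1) = 271.5
  R: 0 + 1(414.1) − 1(104.2) = 309.9
  Q: 0 + 1(104.2) = 104.2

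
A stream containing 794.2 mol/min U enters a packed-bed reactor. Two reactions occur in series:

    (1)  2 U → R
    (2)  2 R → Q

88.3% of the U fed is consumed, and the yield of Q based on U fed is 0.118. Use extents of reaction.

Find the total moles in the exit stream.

350 mol/min

Conversion of U: U consumed = 2ξ₁ = 0.883 × 794.2 → ξ₁ = 350.6 mol/min.
Yield of Q: 1ξ₂ / 794.2 = 0.118 → ξ₂ = 93.72 mol/min.
Outlet amounts (n = n₀ + Σ ν·ξ):
  U: 794.2 − 2(350.6) = 92.92
  R: 0 + 1(350.6) − 2(93.72) = 163.2
  Q: 0 + 1(93.72) = 93.72
Total out = 92.92 + 163.2 + 93.72 = 349.8 mol/min.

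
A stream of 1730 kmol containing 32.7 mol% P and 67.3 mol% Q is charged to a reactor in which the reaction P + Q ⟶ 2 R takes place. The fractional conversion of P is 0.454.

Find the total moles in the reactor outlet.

1730 kmol

P reacted = 0.454 × 565.7 = 256.8 kmol; ν_P = −1, so ξ = 256.8/1 = 256.8 kmol.
Outlet amounts (n = n₀ + ν ξ):
  P: 565.7 − 1(256.8) = 308.9
  Q: 1164 − 1(256.8) = 907.5
  R: 0 + 2(256.8) = 513.7
Total out = 308.9 + 907.5 + 513.7 = 1730 kmol.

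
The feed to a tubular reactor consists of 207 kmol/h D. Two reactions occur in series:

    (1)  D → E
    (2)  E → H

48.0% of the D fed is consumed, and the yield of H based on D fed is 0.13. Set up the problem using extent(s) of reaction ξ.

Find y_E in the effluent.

Conversion of D: D consumed = 1ξ₁ = 0.48 × 207 → ξ₁ = 99.36 kmol/h.
Yield of H: 1ξ₂ / 207 = 0.13 → ξ₂ = 26.91 kmol/h.
Outlet amounts (n = n₀ + Σ ν·ξ):
  D: 207 − 1(99.36) = 107.6
  E: 0 + 1(99.36) − 1(26.91) = 72.45
  H: 0 + 1(26.91) = 26.91
Total out = 207 kmol/h; y_E = 72.45 / 207 = 0.35.

0.35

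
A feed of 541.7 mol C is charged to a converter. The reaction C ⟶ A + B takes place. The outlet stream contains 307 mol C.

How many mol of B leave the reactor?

For C: n = n₀ − 1ξ → 307 = 541.7 − 1ξ, giving ξ = 234.7 mol.
Outlet amounts (n = n₀ + ν ξ):
  C: 541.7 − 1(234.7) = 307
  A: 0 + 1(234.7) = 234.7
  B: 0 + 1(234.7) = 234.7

235 mol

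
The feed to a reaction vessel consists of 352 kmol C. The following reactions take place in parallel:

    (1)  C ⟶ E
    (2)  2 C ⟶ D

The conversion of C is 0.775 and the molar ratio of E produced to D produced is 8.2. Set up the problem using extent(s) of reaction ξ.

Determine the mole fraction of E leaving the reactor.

Conversion of C: C consumed = 0.775 × 352 = 272.8 kmol = 1ξ₁ + 2ξ₂.
Selectivity: 1ξ₁ / (1ξ₂) = 8.2 → ξ₁ = 8.2 ξ₂.
Substitute: (1·8.2 + 2) ξ₂ = 272.8 → ξ₂ = 26.75 kmol, ξ₁ = 219.3 kmol.
Outlet amounts (n = n₀ + Σ ν·ξ):
  C: 352 − 1(219.3) − 2(26.75) = 79.2
  E: 0 + 1(219.3) = 219.3
  D: 0 + 1(26.75) = 26.75
Total out = 325.3 kmol; y_E = 219.3 / 325.3 = 0.6743.

0.674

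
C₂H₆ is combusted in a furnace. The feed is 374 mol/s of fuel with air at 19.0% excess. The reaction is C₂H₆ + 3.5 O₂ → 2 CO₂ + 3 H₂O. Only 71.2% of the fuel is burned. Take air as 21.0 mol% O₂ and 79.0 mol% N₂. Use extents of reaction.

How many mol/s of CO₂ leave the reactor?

533 mol/s

Stoichiometric O₂ = 3.5 × 374 = 1309 mol/s; O₂ fed = 1309 × 1.190 = 1558 mol/s.
N₂ fed = 1558 × 79/21 = 5860 mol/s.
Fuel reacted = 0.712 × 374 → ξ = 266.3 mol/s.
Outlet (n = n₀ + ν ξ):
  C₂H₆: 374 − 1(266.3) = 107.7
  O₂: 1558 − 3.5(266.3) = 625.7
  N₂: 5860 (inert)
  CO₂: 0 + 2(266.3) = 532.6
  H₂O: 0 + 3(266.3) = 798.9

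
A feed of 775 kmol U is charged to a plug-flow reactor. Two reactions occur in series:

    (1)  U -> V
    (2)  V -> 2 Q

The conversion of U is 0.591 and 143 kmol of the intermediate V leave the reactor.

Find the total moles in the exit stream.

Conversion of U: U consumed = 1ξ₁ = 0.591 × 775 → ξ₁ = 458 kmol.
V balance: n_V = 0 + 1ξ₁ − 1ξ₂ = 143 → ξ₂ = (1·458 − 143)/1 = 315 kmol.
Outlet amounts (n = n₀ + Σ ν·ξ):
  U: 775 − 1(458) = 317
  V: 0 + 1(458) − 1(315) = 143
  Q: 0 + 2(315) = 630
Total out = 317 + 143 + 630 = 1090 kmol.

1090 kmol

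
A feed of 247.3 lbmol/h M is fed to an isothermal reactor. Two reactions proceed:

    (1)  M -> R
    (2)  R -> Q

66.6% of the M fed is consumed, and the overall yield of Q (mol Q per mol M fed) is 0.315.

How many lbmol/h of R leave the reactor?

Conversion of M: M consumed = 1ξ₁ = 0.666 × 247.3 → ξ₁ = 164.7 lbmol/h.
Yield of Q: 1ξ₂ / 247.3 = 0.315 → ξ₂ = 77.9 lbmol/h.
Outlet amounts (n = n₀ + Σ ν·ξ):
  M: 247.3 − 1(164.7) = 82.6
  R: 0 + 1(164.7) − 1(77.9) = 86.8
  Q: 0 + 1(77.9) = 77.9

86.8 lbmol/h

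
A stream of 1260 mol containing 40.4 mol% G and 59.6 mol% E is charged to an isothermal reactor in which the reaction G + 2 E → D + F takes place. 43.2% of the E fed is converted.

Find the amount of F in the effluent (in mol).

E reacted = 0.432 × 751 = 324.4 mol; ν_E = −2, so ξ = 324.4/2 = 162.2 mol.
Outlet amounts (n = n₀ + ν ξ):
  G: 509 − 1(162.2) = 346.8
  E: 751 − 2(162.2) = 426.5
  D: 0 + 1(162.2) = 162.2
  F: 0 + 1(162.2) = 162.2

162 mol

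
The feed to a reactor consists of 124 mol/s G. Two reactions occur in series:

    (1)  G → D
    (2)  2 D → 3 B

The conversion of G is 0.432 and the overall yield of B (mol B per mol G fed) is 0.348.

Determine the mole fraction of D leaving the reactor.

Conversion of G: G consumed = 1ξ₁ = 0.432 × 124 → ξ₁ = 53.57 mol/s.
Yield of B: 3ξ₂ / 124 = 0.348 → ξ₂ = 14.38 mol/s.
Outlet amounts (n = n₀ + Σ ν·ξ):
  G: 124 − 1(53.57) = 70.43
  D: 0 + 1(53.57) − 2(14.38) = 24.8
  B: 0 + 3(14.38) = 43.15
Total out = 138.4 mol/s; y_D = 24.8 / 138.4 = 0.1792.

0.179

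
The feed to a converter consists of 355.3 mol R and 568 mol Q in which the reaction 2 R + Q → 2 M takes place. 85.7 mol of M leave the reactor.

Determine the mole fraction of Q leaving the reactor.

0.596

For M: n = n₀ + 2ξ → 85.7 = 0 + 2ξ, giving ξ = 42.85 mol.
Outlet amounts (n = n₀ + ν ξ):
  R: 355.3 − 2(42.85) = 269.6
  Q: 568 − 1(42.85) = 525.1
  M: 0 + 2(42.85) = 85.7
Total out = 880.5 mol; y_Q = 525.1 / 880.5 = 0.5965.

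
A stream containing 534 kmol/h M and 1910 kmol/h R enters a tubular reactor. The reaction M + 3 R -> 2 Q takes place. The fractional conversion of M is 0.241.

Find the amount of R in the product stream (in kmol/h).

1520 kmol/h

M reacted = 0.241 × 534 = 128.7 kmol/h; ν_M = −1, so ξ = 128.7/1 = 128.7 kmol/h.
Outlet amounts (n = n₀ + ν ξ):
  M: 534 − 1(128.7) = 405.3
  R: 1910 − 3(128.7) = 1524
  Q: 0 + 2(128.7) = 257.4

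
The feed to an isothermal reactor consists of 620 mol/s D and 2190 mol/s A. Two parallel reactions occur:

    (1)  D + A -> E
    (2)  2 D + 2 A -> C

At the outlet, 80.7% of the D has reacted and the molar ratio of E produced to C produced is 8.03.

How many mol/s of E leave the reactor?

401 mol/s

Conversion of D: D consumed = 0.807 × 620 = 500.3 mol/s = 1ξ₁ + 2ξ₂.
Selectivity: 1ξ₁ / (1ξ₂) = 8.03 → ξ₁ = 8.03 ξ₂.
Substitute: (1·8.03 + 2) ξ₂ = 500.3 → ξ₂ = 49.88 mol/s, ξ₁ = 400.6 mol/s.
Outlet amounts (n = n₀ + Σ ν·ξ):
  D: 620 − 1(400.6) − 2(49.88) = 119.7
  A: 2190 − 1(400.6) − 2(49.88) = 1690
  E: 0 + 1(400.6) = 400.6
  C: 0 + 1(49.88) = 49.88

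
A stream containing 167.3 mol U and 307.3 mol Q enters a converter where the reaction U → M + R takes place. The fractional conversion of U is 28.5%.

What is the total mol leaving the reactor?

U reacted = 0.285 × 167.3 = 47.68 mol; ν_U = −1, so ξ = 47.68/1 = 47.68 mol.
Outlet amounts (n = n₀ + ν ξ):
  U: 167.3 − 1(47.68) = 119.6
  M: 0 + 1(47.68) = 47.68
  R: 0 + 1(47.68) = 47.68
  Q: 307.3 (inert)
Total out = 119.6 + 47.68 + 47.68 + 307.3 = 522.3 mol.

522 mol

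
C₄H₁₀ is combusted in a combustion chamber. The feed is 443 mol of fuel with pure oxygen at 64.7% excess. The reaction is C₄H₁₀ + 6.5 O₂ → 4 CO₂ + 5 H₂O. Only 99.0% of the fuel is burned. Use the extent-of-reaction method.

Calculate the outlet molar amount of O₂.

1890 mol

Stoichiometric O₂ = 6.5 × 443 = 2880 mol; O₂ fed = 2880 × 1.647 = 4743 mol.
Fuel reacted = 0.99 × 443 → ξ = 438.6 mol.
Outlet (n = n₀ + ν ξ):
  C₄H₁₀: 443 − 1(438.6) = 4.43
  O₂: 4743 − 6.5(438.6) = 1892
  CO₂: 0 + 4(438.6) = 1754
  H₂O: 0 + 5(438.6) = 2193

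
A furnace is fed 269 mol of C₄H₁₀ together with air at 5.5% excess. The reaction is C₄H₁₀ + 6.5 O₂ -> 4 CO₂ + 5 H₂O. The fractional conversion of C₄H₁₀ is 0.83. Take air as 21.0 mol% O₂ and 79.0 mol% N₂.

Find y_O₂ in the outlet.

Stoichiometric O₂ = 6.5 × 269 = 1748 mol; O₂ fed = 1748 × 1.055 = 1845 mol.
N₂ fed = 1845 × 79/21 = 6939 mol.
Fuel reacted = 0.83 × 269 → ξ = 223.3 mol.
Outlet (n = n₀ + ν ξ):
  C₄H₁₀: 269 − 1(223.3) = 45.73
  O₂: 1845 − 6.5(223.3) = 393.4
  N₂: 6939 (inert)
  CO₂: 0 + 4(223.3) = 893.1
  H₂O: 0 + 5(223.3) = 1116
Total out = 9388 mol; y_O₂ = 393.4 / 9388 = 0.04191.

0.0419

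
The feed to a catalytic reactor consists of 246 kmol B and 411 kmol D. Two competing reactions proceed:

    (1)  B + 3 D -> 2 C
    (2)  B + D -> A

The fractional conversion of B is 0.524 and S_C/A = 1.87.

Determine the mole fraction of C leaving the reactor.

0.267

Conversion of B: B consumed = 0.524 × 246 = 128.9 kmol = 1ξ₁ + 1ξ₂.
Selectivity: 2ξ₁ / (1ξ₂) = 1.87 → ξ₁ = 0.935 ξ₂.
Substitute: (1·0.935 + 1) ξ₂ = 128.9 → ξ₂ = 66.62 kmol, ξ₁ = 62.29 kmol.
Outlet amounts (n = n₀ + Σ ν·ξ):
  B: 246 − 1(62.29) − 1(66.62) = 117.1
  D: 411 − 3(62.29) − 1(66.62) = 157.5
  C: 0 + 2(62.29) = 124.6
  A: 0 + 1(66.62) = 66.62
Total out = 465.8 kmol; y_C = 124.6 / 465.8 = 0.2674.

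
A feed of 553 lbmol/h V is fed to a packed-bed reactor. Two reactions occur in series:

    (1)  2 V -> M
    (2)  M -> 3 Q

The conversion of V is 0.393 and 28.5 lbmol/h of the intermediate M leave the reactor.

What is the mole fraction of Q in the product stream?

0.398

Conversion of V: V consumed = 2ξ₁ = 0.393 × 553 → ξ₁ = 108.7 lbmol/h.
M balance: n_M = 0 + 1ξ₁ − 1ξ₂ = 28.5 → ξ₂ = (1·108.7 − 28.5)/1 = 80.16 lbmol/h.
Outlet amounts (n = n₀ + Σ ν·ξ):
  V: 553 − 2(108.7) = 335.7
  M: 0 + 1(108.7) − 1(80.16) = 28.5
  Q: 0 + 3(80.16) = 240.5
Total out = 604.7 lbmol/h; y_Q = 240.5 / 604.7 = 0.3977.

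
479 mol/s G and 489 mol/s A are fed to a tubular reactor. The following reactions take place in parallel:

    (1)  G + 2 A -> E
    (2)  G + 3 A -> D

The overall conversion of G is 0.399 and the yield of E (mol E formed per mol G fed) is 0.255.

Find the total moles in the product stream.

517 mol/s

Yield of E: 1ξ₁ / 479 = 0.255 → ξ₁ = 122.1 mol/s.
Conversion of G: 1ξ₁ + 1ξ₂ = 0.399 × 479 = 191.1 → ξ₂ = 68.98 mol/s.
Outlet amounts (n = n₀ + Σ ν·ξ):
  G: 479 − 1(122.1) − 1(68.98) = 287.9
  A: 489 − 2(122.1) − 3(68.98) = 37.78
  E: 0 + 1(122.1) = 122.1
  D: 0 + 1(68.98) = 68.98
Total out = 287.9 + 37.78 + 122.1 + 68.98 = 516.8 mol/s.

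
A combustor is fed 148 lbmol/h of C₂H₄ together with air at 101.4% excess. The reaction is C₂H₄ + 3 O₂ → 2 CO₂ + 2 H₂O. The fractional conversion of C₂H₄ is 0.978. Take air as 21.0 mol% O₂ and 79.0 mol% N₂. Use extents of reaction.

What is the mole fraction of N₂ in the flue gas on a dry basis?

Stoichiometric O₂ = 3 × 148 = 444 lbmol/h; O₂ fed = 444 × 2.014 = 894.2 lbmol/h.
N₂ fed = 894.2 × 79/21 = 3364 lbmol/h.
Fuel reacted = 0.978 × 148 → ξ = 144.7 lbmol/h.
Outlet (n = n₀ + ν ξ):
  C₂H₄: 148 − 1(144.7) = 3.256
  O₂: 894.2 − 3(144.7) = 460
  N₂: 3364 (inert)
  CO₂: 0 + 2(144.7) = 289.5
  H₂O: 0 + 2(144.7) = 289.5
Dry total = 4117 lbmol/h; y_N₂ (dry) = 3364 / 4117 = 0.8172.

0.817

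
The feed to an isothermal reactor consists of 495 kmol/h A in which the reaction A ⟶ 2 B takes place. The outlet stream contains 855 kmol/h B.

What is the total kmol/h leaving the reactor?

922 kmol/h

For B: n = n₀ + 2ξ → 855 = 0 + 2ξ, giving ξ = 427.5 kmol/h.
Outlet amounts (n = n₀ + ν ξ):
  A: 495 − 1(427.5) = 67.5
  B: 0 + 2(427.5) = 855
Total out = 67.5 + 855 = 922.5 kmol/h.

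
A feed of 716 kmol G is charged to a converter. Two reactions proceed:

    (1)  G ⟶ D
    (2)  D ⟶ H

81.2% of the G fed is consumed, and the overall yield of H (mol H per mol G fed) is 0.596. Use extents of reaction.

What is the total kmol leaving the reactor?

716 kmol

Conversion of G: G consumed = 1ξ₁ = 0.812 × 716 → ξ₁ = 581.4 kmol.
Yield of H: 1ξ₂ / 716 = 0.596 → ξ₂ = 426.7 kmol.
Outlet amounts (n = n₀ + Σ ν·ξ):
  G: 716 − 1(581.4) = 134.6
  D: 0 + 1(581.4) − 1(426.7) = 154.7
  H: 0 + 1(426.7) = 426.7
Total out = 134.6 + 154.7 + 426.7 = 716 kmol.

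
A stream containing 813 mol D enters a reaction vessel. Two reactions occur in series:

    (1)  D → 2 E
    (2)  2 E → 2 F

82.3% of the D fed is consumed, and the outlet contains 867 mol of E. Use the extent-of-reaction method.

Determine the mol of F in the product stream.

Conversion of D: D consumed = 1ξ₁ = 0.823 × 813 → ξ₁ = 669.1 mol.
E balance: n_E = 0 + 2ξ₁ − 2ξ₂ = 867 → ξ₂ = (2·669.1 − 867)/2 = 235.6 mol.
Outlet amounts (n = n₀ + Σ ν·ξ):
  D: 813 − 1(669.1) = 143.9
  E: 0 + 2(669.1) − 2(235.6) = 867
  F: 0 + 2(235.6) = 471.2

471 mol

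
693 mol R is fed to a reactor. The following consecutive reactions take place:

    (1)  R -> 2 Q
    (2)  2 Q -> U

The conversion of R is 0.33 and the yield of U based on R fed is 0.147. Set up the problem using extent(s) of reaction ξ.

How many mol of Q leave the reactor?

254 mol

Conversion of R: R consumed = 1ξ₁ = 0.33 × 693 → ξ₁ = 228.7 mol.
Yield of U: 1ξ₂ / 693 = 0.147 → ξ₂ = 101.9 mol.
Outlet amounts (n = n₀ + Σ ν·ξ):
  R: 693 − 1(228.7) = 464.3
  Q: 0 + 2(228.7) − 2(101.9) = 253.6
  U: 0 + 1(101.9) = 101.9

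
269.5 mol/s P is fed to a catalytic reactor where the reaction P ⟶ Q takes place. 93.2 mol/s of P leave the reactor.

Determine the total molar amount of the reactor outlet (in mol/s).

For P: n = n₀ − 1ξ → 93.2 = 269.5 − 1ξ, giving ξ = 176.3 mol/s.
Outlet amounts (n = n₀ + ν ξ):
  P: 269.5 − 1(176.3) = 93.2
  Q: 0 + 1(176.3) = 176.3
Total out = 93.2 + 176.3 = 269.5 mol/s.

270 mol/s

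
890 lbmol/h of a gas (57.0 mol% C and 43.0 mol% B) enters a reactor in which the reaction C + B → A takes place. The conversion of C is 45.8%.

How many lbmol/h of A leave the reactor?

232 lbmol/h

C reacted = 0.458 × 507.3 = 232.3 lbmol/h; ν_C = −1, so ξ = 232.3/1 = 232.3 lbmol/h.
Outlet amounts (n = n₀ + ν ξ):
  C: 507.3 − 1(232.3) = 275
  B: 382.7 − 1(232.3) = 150.4
  A: 0 + 1(232.3) = 232.3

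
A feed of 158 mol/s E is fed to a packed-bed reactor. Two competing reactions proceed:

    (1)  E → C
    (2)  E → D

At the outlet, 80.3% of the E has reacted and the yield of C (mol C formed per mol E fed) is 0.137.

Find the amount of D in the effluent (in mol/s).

Yield of C: 1ξ₁ / 158 = 0.137 → ξ₁ = 21.65 mol/s.
Conversion of E: 1ξ₁ + 1ξ₂ = 0.803 × 158 = 126.9 → ξ₂ = 105.2 mol/s.
Outlet amounts (n = n₀ + Σ ν·ξ):
  E: 158 − 1(21.65) − 1(105.2) = 31.13
  C: 0 + 1(21.65) = 21.65
  D: 0 + 1(105.2) = 105.2

105 mol/s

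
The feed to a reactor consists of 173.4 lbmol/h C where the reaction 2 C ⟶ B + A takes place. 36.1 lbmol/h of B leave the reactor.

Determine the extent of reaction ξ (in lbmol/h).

ξ = 36.1 lbmol/h

For B: n = n₀ + 1ξ → 36.1 = 0 + 1ξ, giving ξ = 36.1 lbmol/h.
Outlet amounts (n = n₀ + ν ξ):
  C: 173.4 − 2(36.1) = 101.2
  B: 0 + 1(36.1) = 36.1
  A: 0 + 1(36.1) = 36.1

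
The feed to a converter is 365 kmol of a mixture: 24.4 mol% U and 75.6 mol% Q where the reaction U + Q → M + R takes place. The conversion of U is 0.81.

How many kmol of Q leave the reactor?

U reacted = 0.81 × 89.06 = 72.14 kmol; ν_U = −1, so ξ = 72.14/1 = 72.14 kmol.
Outlet amounts (n = n₀ + ν ξ):
  U: 89.06 − 1(72.14) = 16.92
  Q: 275.9 − 1(72.14) = 203.8
  M: 0 + 1(72.14) = 72.14
  R: 0 + 1(72.14) = 72.14

204 kmol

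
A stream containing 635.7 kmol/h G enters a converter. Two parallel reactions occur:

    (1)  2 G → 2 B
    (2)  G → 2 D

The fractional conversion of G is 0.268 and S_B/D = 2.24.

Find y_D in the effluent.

Conversion of G: G consumed = 0.268 × 635.7 = 170.4 kmol/h = 2ξ₁ + 1ξ₂.
Selectivity: 2ξ₁ / (2ξ₂) = 2.24 → ξ₁ = 2.24 ξ₂.
Substitute: (2·2.24 + 1) ξ₂ = 170.4 → ξ₂ = 31.09 kmol/h, ξ₁ = 69.64 kmol/h.
Outlet amounts (n = n₀ + Σ ν·ξ):
  G: 635.7 − 2(69.64) − 1(31.09) = 465.3
  B: 0 + 2(69.64) = 139.3
  D: 0 + 2(31.09) = 62.18
Total out = 666.8 kmol/h; y_D = 62.18 / 666.8 = 0.09325.

0.0932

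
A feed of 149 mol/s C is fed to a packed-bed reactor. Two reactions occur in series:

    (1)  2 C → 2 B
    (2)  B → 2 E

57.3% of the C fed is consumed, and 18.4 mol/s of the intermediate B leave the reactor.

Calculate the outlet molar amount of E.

Conversion of C: C consumed = 2ξ₁ = 0.573 × 149 → ξ₁ = 42.69 mol/s.
B balance: n_B = 0 + 2ξ₁ − 1ξ₂ = 18.4 → ξ₂ = (2·42.69 − 18.4)/1 = 66.98 mol/s.
Outlet amounts (n = n₀ + Σ ν·ξ):
  C: 149 − 2(42.69) = 63.62
  B: 0 + 2(42.69) − 1(66.98) = 18.4
  E: 0 + 2(66.98) = 134

134 mol/s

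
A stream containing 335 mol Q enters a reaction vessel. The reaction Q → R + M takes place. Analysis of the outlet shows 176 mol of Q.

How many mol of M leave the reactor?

For Q: n = n₀ − 1ξ → 176 = 335 − 1ξ, giving ξ = 159 mol.
Outlet amounts (n = n₀ + ν ξ):
  Q: 335 − 1(159) = 176
  R: 0 + 1(159) = 159
  M: 0 + 1(159) = 159

159 mol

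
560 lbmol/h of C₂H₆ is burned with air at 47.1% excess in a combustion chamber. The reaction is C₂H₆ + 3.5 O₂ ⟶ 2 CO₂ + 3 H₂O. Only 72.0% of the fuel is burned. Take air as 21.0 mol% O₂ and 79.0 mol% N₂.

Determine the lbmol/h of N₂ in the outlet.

Stoichiometric O₂ = 3.5 × 560 = 1960 lbmol/h; O₂ fed = 1960 × 1.471 = 2883 lbmol/h.
N₂ fed = 2883 × 79/21 = 10850 lbmol/h.
Fuel reacted = 0.72 × 560 → ξ = 403.2 lbmol/h.
Outlet (n = n₀ + ν ξ):
  C₂H₆: 560 − 1(403.2) = 156.8
  O₂: 2883 − 3.5(403.2) = 1472
  N₂: 10850 (inert)
  CO₂: 0 + 2(403.2) = 806.4
  H₂O: 0 + 3(403.2) = 1210

10800 lbmol/h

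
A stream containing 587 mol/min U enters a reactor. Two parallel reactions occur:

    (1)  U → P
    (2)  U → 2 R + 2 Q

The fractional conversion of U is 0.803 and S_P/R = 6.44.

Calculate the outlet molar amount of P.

437 mol/min

Conversion of U: U consumed = 0.803 × 587 = 471.4 mol/min = 1ξ₁ + 1ξ₂.
Selectivity: 1ξ₁ / (2ξ₂) = 6.44 → ξ₁ = 12.88 ξ₂.
Substitute: (1·12.88 + 1) ξ₂ = 471.4 → ξ₂ = 33.96 mol/min, ξ₁ = 437.4 mol/min.
Outlet amounts (n = n₀ + Σ ν·ξ):
  U: 587 − 1(437.4) − 1(33.96) = 115.6
  P: 0 + 1(437.4) = 437.4
  R: 0 + 2(33.96) = 67.92
  Q: 0 + 2(33.96) = 67.92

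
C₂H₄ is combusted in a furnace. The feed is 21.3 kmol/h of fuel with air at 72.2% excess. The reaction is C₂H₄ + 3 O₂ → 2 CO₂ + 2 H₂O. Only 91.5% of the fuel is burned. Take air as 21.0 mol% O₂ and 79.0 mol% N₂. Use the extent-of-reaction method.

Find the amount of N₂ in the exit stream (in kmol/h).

414 kmol/h

Stoichiometric O₂ = 3 × 21.3 = 63.9 kmol/h; O₂ fed = 63.9 × 1.722 = 110 kmol/h.
N₂ fed = 110 × 79/21 = 413.9 kmol/h.
Fuel reacted = 0.915 × 21.3 → ξ = 19.49 kmol/h.
Outlet (n = n₀ + ν ξ):
  C₂H₄: 21.3 − 1(19.49) = 1.81
  O₂: 110 − 3(19.49) = 51.57
  N₂: 413.9 (inert)
  CO₂: 0 + 2(19.49) = 38.98
  H₂O: 0 + 2(19.49) = 38.98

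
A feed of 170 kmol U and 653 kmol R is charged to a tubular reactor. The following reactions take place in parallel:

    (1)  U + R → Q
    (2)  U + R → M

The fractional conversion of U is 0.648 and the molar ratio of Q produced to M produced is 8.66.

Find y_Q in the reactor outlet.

0.139

Conversion of U: U consumed = 0.648 × 170 = 110.2 kmol = 1ξ₁ + 1ξ₂.
Selectivity: 1ξ₁ / (1ξ₂) = 8.66 → ξ₁ = 8.66 ξ₂.
Substitute: (1·8.66 + 1) ξ₂ = 110.2 → ξ₂ = 11.4 kmol, ξ₁ = 98.76 kmol.
Outlet amounts (n = n₀ + Σ ν·ξ):
  U: 170 − 1(98.76) − 1(11.4) = 59.84
  R: 653 − 1(98.76) − 1(11.4) = 542.8
  Q: 0 + 1(98.76) = 98.76
  M: 0 + 1(11.4) = 11.4
Total out = 712.8 kmol; y_Q = 98.76 / 712.8 = 0.1385.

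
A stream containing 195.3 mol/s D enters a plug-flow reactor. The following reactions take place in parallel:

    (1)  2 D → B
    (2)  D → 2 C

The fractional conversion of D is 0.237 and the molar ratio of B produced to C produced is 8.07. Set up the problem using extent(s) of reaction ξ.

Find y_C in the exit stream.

Conversion of D: D consumed = 0.237 × 195.3 = 46.29 mol/s = 2ξ₁ + 1ξ₂.
Selectivity: 1ξ₁ / (2ξ₂) = 8.07 → ξ₁ = 16.14 ξ₂.
Substitute: (2·16.14 + 1) ξ₂ = 46.29 → ξ₂ = 1.391 mol/s, ξ₁ = 22.45 mol/s.
Outlet amounts (n = n₀ + Σ ν·ξ):
  D: 195.3 − 2(22.45) − 1(1.391) = 149
  B: 0 + 1(22.45) = 22.45
  C: 0 + 2(1.391) = 2.782
Total out = 174.2 mol/s; y_C = 2.782 / 174.2 = 0.01596.

0.016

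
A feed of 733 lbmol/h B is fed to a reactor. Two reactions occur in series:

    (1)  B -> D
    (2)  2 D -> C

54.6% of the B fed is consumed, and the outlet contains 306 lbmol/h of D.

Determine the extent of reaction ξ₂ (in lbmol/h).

Conversion of B: B consumed = 1ξ₁ = 0.546 × 733 → ξ₁ = 400.2 lbmol/h.
D balance: n_D = 0 + 1ξ₁ − 2ξ₂ = 306 → ξ₂ = (1·400.2 − 306)/2 = 47.11 lbmol/h.
Outlet amounts (n = n₀ + Σ ν·ξ):
  B: 733 − 1(400.2) = 332.8
  D: 0 + 1(400.2) − 2(47.11) = 306
  C: 0 + 1(47.11) = 47.11

ξ₂ = 47.1 lbmol/h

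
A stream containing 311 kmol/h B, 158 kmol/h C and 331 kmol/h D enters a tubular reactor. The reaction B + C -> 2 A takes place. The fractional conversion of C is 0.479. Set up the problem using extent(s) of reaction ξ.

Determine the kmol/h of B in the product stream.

C reacted = 0.479 × 158 = 75.68 kmol/h; ν_C = −1, so ξ = 75.68/1 = 75.68 kmol/h.
Outlet amounts (n = n₀ + ν ξ):
  B: 311 − 1(75.68) = 235.3
  C: 158 − 1(75.68) = 82.32
  A: 0 + 2(75.68) = 151.4
  D: 331 (inert)

235 kmol/h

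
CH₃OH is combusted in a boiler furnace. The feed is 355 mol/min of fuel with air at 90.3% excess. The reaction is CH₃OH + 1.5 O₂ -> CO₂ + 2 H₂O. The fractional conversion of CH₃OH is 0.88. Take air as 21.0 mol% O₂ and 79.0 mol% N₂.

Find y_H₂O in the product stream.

Stoichiometric O₂ = 1.5 × 355 = 532.5 mol/min; O₂ fed = 532.5 × 1.903 = 1013 mol/min.
N₂ fed = 1013 × 79/21 = 3812 mol/min.
Fuel reacted = 0.88 × 355 → ξ = 312.4 mol/min.
Outlet (n = n₀ + ν ξ):
  CH₃OH: 355 − 1(312.4) = 42.6
  O₂: 1013 − 1.5(312.4) = 544.7
  N₂: 3812 (inert)
  CO₂: 0 + 1(312.4) = 312.4
  H₂O: 0 + 2(312.4) = 624.8
Total out = 5337 mol/min; y_H₂O = 624.8 / 5337 = 0.1171.

0.117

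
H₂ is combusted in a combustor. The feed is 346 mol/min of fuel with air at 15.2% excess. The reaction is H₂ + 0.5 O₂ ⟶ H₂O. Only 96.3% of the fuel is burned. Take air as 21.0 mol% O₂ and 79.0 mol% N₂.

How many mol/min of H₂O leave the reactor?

333 mol/min

Stoichiometric O₂ = 0.5 × 346 = 173 mol/min; O₂ fed = 173 × 1.152 = 199.3 mol/min.
N₂ fed = 199.3 × 79/21 = 749.7 mol/min.
Fuel reacted = 0.963 × 346 → ξ = 333.2 mol/min.
Outlet (n = n₀ + ν ξ):
  H₂: 346 − 1(333.2) = 12.8
  O₂: 199.3 − 0.5(333.2) = 32.7
  N₂: 749.7 (inert)
  H₂O: 0 + 1(333.2) = 333.2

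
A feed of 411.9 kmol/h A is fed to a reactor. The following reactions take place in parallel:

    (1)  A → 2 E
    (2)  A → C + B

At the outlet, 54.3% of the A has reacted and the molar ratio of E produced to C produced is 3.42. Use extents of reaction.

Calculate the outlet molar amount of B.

Conversion of A: A consumed = 0.543 × 411.9 = 223.7 kmol/h = 1ξ₁ + 1ξ₂.
Selectivity: 2ξ₁ / (1ξ₂) = 3.42 → ξ₁ = 1.71 ξ₂.
Substitute: (1·1.71 + 1) ξ₂ = 223.7 → ξ₂ = 82.53 kmol/h, ξ₁ = 141.1 kmol/h.
Outlet amounts (n = n₀ + Σ ν·ξ):
  A: 411.9 − 1(141.1) − 1(82.53) = 188.2
  E: 0 + 2(141.1) = 282.3
  C: 0 + 1(82.53) = 82.53
  B: 0 + 1(82.53) = 82.53

82.5 kmol/h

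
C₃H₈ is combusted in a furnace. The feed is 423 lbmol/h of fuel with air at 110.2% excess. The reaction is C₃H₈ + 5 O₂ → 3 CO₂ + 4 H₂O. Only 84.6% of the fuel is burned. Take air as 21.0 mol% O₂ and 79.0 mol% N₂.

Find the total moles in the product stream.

22000 lbmol/h

Stoichiometric O₂ = 5 × 423 = 2115 lbmol/h; O₂ fed = 2115 × 2.102 = 4446 lbmol/h.
N₂ fed = 4446 × 79/21 = 16720 lbmol/h.
Fuel reacted = 0.846 × 423 → ξ = 357.9 lbmol/h.
Outlet (n = n₀ + ν ξ):
  C₃H₈: 423 − 1(357.9) = 65.14
  O₂: 4446 − 5(357.9) = 2656
  N₂: 16720 (inert)
  CO₂: 0 + 3(357.9) = 1074
  H₂O: 0 + 4(357.9) = 1431
Total out = 65.14 + 2656 + 16720 + 1074 + 1431 = 21950 lbmol/h.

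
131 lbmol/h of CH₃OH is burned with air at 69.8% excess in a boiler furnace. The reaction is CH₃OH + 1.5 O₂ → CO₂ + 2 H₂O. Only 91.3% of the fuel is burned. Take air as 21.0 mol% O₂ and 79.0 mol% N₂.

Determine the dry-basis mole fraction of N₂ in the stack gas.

Stoichiometric O₂ = 1.5 × 131 = 196.5 lbmol/h; O₂ fed = 196.5 × 1.698 = 333.7 lbmol/h.
N₂ fed = 333.7 × 79/21 = 1255 lbmol/h.
Fuel reacted = 0.913 × 131 → ξ = 119.6 lbmol/h.
Outlet (n = n₀ + ν ξ):
  CH₃OH: 131 − 1(119.6) = 11.4
  O₂: 333.7 − 1.5(119.6) = 154.3
  N₂: 1255 (inert)
  CO₂: 0 + 1(119.6) = 119.6
  H₂O: 0 + 2(119.6) = 239.2
Dry total = 1540 lbmol/h; y_N₂ (dry) = 1255 / 1540 = 0.8148.

0.815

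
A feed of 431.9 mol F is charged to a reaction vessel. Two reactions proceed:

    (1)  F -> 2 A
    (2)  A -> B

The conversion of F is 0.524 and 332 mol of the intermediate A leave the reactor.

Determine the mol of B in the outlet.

Conversion of F: F consumed = 1ξ₁ = 0.524 × 431.9 → ξ₁ = 226.3 mol.
A balance: n_A = 0 + 2ξ₁ − 1ξ₂ = 332 → ξ₂ = (2·226.3 − 332)/1 = 120.6 mol.
Outlet amounts (n = n₀ + Σ ν·ξ):
  F: 431.9 − 1(226.3) = 205.6
  A: 0 + 2(226.3) − 1(120.6) = 332
  B: 0 + 1(120.6) = 120.6

121 mol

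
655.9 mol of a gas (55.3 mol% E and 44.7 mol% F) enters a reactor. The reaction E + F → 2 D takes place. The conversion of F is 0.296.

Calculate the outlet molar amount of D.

174 mol

F reacted = 0.296 × 293.2 = 86.78 mol; ν_F = −1, so ξ = 86.78/1 = 86.78 mol.
Outlet amounts (n = n₀ + ν ξ):
  E: 362.7 − 1(86.78) = 275.9
  F: 293.2 − 1(86.78) = 206.4
  D: 0 + 2(86.78) = 173.6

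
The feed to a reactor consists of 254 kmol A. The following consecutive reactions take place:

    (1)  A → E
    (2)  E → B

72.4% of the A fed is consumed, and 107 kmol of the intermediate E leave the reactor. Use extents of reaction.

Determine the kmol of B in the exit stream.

76.9 kmol

Conversion of A: A consumed = 1ξ₁ = 0.724 × 254 → ξ₁ = 183.9 kmol.
E balance: n_E = 0 + 1ξ₁ − 1ξ₂ = 107 → ξ₂ = (1·183.9 − 107)/1 = 76.9 kmol.
Outlet amounts (n = n₀ + Σ ν·ξ):
  A: 254 − 1(183.9) = 70.1
  E: 0 + 1(183.9) − 1(76.9) = 107
  B: 0 + 1(76.9) = 76.9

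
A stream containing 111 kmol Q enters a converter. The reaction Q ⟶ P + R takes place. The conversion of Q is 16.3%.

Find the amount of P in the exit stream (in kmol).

18.1 kmol

Q reacted = 0.163 × 111 = 18.09 kmol; ν_Q = −1, so ξ = 18.09/1 = 18.09 kmol.
Outlet amounts (n = n₀ + ν ξ):
  Q: 111 − 1(18.09) = 92.91
  P: 0 + 1(18.09) = 18.09
  R: 0 + 1(18.09) = 18.09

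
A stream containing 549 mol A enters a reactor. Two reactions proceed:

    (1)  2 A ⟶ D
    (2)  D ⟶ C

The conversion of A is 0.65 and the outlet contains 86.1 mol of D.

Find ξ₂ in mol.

ξ₂ = 92.3 mol

Conversion of A: A consumed = 2ξ₁ = 0.65 × 549 → ξ₁ = 178.4 mol.
D balance: n_D = 0 + 1ξ₁ − 1ξ₂ = 86.1 → ξ₂ = (1·178.4 − 86.1)/1 = 92.33 mol.
Outlet amounts (n = n₀ + Σ ν·ξ):
  A: 549 − 2(178.4) = 192.1
  D: 0 + 1(178.4) − 1(92.33) = 86.1
  C: 0 + 1(92.33) = 92.33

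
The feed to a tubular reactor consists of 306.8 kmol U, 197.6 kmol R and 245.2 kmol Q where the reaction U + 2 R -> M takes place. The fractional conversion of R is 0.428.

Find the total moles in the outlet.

R reacted = 0.428 × 197.6 = 84.57 kmol; ν_R = −2, so ξ = 84.57/2 = 42.29 kmol.
Outlet amounts (n = n₀ + ν ξ):
  U: 306.8 − 1(42.29) = 264.5
  R: 197.6 − 2(42.29) = 113
  M: 0 + 1(42.29) = 42.29
  Q: 245.2 (inert)
Total out = 264.5 + 113 + 42.29 + 245.2 = 665 kmol.

665 kmol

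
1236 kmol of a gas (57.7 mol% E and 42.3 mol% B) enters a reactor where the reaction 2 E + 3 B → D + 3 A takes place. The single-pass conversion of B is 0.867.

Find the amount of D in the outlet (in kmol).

B reacted = 0.867 × 522.8 = 453.3 kmol; ν_B = −3, so ξ = 453.3/3 = 151.1 kmol.
Outlet amounts (n = n₀ + ν ξ):
  E: 713.2 − 2(151.1) = 411
  B: 522.8 − 3(151.1) = 69.54
  D: 0 + 1(151.1) = 151.1
  A: 0 + 3(151.1) = 453.3

151 kmol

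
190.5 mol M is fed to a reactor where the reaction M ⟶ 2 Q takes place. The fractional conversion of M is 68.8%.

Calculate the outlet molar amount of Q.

262 mol

M reacted = 0.688 × 190.5 = 131.1 mol; ν_M = −1, so ξ = 131.1/1 = 131.1 mol.
Outlet amounts (n = n₀ + ν ξ):
  M: 190.5 − 1(131.1) = 59.44
  Q: 0 + 2(131.1) = 262.1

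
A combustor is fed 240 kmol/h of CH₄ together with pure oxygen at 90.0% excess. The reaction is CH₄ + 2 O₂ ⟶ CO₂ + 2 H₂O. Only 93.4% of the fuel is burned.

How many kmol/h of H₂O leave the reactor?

Stoichiometric O₂ = 2 × 240 = 480 kmol/h; O₂ fed = 480 × 1.900 = 912 kmol/h.
Fuel reacted = 0.934 × 240 → ξ = 224.2 kmol/h.
Outlet (n = n₀ + ν ξ):
  CH₄: 240 − 1(224.2) = 15.84
  O₂: 912 − 2(224.2) = 463.7
  CO₂: 0 + 1(224.2) = 224.2
  H₂O: 0 + 2(224.2) = 448.3

448 kmol/h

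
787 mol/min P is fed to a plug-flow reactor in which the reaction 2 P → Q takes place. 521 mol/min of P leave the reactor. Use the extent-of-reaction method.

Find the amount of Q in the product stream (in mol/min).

For P: n = n₀ − 2ξ → 521 = 787 − 2ξ, giving ξ = 133 mol/min.
Outlet amounts (n = n₀ + ν ξ):
  P: 787 − 2(133) = 521
  Q: 0 + 1(133) = 133

133 mol/min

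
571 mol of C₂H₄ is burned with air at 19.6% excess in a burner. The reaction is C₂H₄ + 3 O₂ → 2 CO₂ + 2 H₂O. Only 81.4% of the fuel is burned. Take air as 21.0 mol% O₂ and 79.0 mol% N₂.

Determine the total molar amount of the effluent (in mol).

Stoichiometric O₂ = 3 × 571 = 1713 mol; O₂ fed = 1713 × 1.196 = 2049 mol.
N₂ fed = 2049 × 79/21 = 7707 mol.
Fuel reacted = 0.814 × 571 → ξ = 464.8 mol.
Outlet (n = n₀ + ν ξ):
  C₂H₄: 571 − 1(464.8) = 106.2
  O₂: 2049 − 3(464.8) = 654.4
  N₂: 7707 (inert)
  CO₂: 0 + 2(464.8) = 929.6
  H₂O: 0 + 2(464.8) = 929.6
Total out = 106.2 + 654.4 + 7707 + 929.6 + 929.6 = 10330 mol.

10300 mol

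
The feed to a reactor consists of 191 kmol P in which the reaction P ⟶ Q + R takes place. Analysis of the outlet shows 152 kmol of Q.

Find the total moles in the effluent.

343 kmol

For Q: n = n₀ + 1ξ → 152 = 0 + 1ξ, giving ξ = 152 kmol.
Outlet amounts (n = n₀ + ν ξ):
  P: 191 − 1(152) = 39
  Q: 0 + 1(152) = 152
  R: 0 + 1(152) = 152
Total out = 39 + 152 + 152 = 343 kmol.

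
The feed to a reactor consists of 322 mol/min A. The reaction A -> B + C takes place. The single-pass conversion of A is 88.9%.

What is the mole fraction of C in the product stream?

A reacted = 0.889 × 322 = 286.3 mol/min; ν_A = −1, so ξ = 286.3/1 = 286.3 mol/min.
Outlet amounts (n = n₀ + ν ξ):
  A: 322 − 1(286.3) = 35.74
  B: 0 + 1(286.3) = 286.3
  C: 0 + 1(286.3) = 286.3
Total out = 608.3 mol/min; y_C = 286.3 / 608.3 = 0.4706.

0.471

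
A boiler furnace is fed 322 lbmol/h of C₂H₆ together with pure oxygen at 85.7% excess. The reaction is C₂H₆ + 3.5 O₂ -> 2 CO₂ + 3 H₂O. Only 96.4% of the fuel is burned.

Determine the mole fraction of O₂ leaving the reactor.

Stoichiometric O₂ = 3.5 × 322 = 1127 lbmol/h; O₂ fed = 1127 × 1.857 = 2093 lbmol/h.
Fuel reacted = 0.964 × 322 → ξ = 310.4 lbmol/h.
Outlet (n = n₀ + ν ξ):
  C₂H₆: 322 − 1(310.4) = 11.59
  O₂: 2093 − 3.5(310.4) = 1006
  CO₂: 0 + 2(310.4) = 620.8
  H₂O: 0 + 3(310.4) = 931.2
Total out = 2570 lbmol/h; y_O₂ = 1006 / 2570 = 0.3916.

0.392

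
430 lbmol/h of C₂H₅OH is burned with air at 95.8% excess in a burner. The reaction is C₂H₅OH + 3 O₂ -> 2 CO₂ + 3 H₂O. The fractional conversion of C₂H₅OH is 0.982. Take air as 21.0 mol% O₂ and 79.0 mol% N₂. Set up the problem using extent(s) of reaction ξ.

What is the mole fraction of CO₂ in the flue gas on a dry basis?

Stoichiometric O₂ = 3 × 430 = 1290 lbmol/h; O₂ fed = 1290 × 1.958 = 2526 lbmol/h.
N₂ fed = 2526 × 79/21 = 9502 lbmol/h.
Fuel reacted = 0.982 × 430 → ξ = 422.3 lbmol/h.
Outlet (n = n₀ + ν ξ):
  C₂H₅OH: 430 − 1(422.3) = 7.74
  O₂: 2526 − 3(422.3) = 1259
  N₂: 9502 (inert)
  CO₂: 0 + 2(422.3) = 844.5
  H₂O: 0 + 3(422.3) = 1267
Dry total = 11610 lbmol/h; y_CO₂ (dry) = 844.5 / 11610 = 0.07272.

0.0727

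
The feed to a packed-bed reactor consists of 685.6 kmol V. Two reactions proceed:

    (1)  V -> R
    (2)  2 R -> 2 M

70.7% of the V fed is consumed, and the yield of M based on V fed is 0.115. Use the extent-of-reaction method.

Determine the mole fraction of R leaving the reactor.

0.592

Conversion of V: V consumed = 1ξ₁ = 0.707 × 685.6 → ξ₁ = 484.7 kmol.
Yield of M: 2ξ₂ / 685.6 = 0.115 → ξ₂ = 39.42 kmol.
Outlet amounts (n = n₀ + Σ ν·ξ):
  V: 685.6 − 1(484.7) = 200.9
  R: 0 + 1(484.7) − 2(39.42) = 405.9
  M: 0 + 2(39.42) = 78.84
Total out = 685.6 kmol; y_R = 405.9 / 685.6 = 0.592.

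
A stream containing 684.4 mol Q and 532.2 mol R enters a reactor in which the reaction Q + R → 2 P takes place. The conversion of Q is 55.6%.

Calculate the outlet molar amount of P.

Q reacted = 0.556 × 684.4 = 380.5 mol; ν_Q = −1, so ξ = 380.5/1 = 380.5 mol.
Outlet amounts (n = n₀ + ν ξ):
  Q: 684.4 − 1(380.5) = 303.9
  R: 532.2 − 1(380.5) = 151.7
  P: 0 + 2(380.5) = 761.1

761 mol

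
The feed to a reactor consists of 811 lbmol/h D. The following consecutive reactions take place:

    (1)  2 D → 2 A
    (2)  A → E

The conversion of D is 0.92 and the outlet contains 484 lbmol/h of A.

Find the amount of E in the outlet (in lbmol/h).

262 lbmol/h

Conversion of D: D consumed = 2ξ₁ = 0.92 × 811 → ξ₁ = 373.1 lbmol/h.
A balance: n_A = 0 + 2ξ₁ − 1ξ₂ = 484 → ξ₂ = (2·373.1 − 484)/1 = 262.1 lbmol/h.
Outlet amounts (n = n₀ + Σ ν·ξ):
  D: 811 − 2(373.1) = 64.88
  A: 0 + 2(373.1) − 1(262.1) = 484
  E: 0 + 1(262.1) = 262.1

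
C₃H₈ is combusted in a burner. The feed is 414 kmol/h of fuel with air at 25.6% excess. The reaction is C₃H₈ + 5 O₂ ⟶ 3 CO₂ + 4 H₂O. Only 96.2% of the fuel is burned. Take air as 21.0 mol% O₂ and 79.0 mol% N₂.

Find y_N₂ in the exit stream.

0.741

Stoichiometric O₂ = 5 × 414 = 2070 kmol/h; O₂ fed = 2070 × 1.256 = 2600 kmol/h.
N₂ fed = 2600 × 79/21 = 9781 kmol/h.
Fuel reacted = 0.962 × 414 → ξ = 398.3 kmol/h.
Outlet (n = n₀ + ν ξ):
  C₃H₈: 414 − 1(398.3) = 15.73
  O₂: 2600 − 5(398.3) = 608.6
  N₂: 9781 (inert)
  CO₂: 0 + 3(398.3) = 1195
  H₂O: 0 + 4(398.3) = 1593
Total out = 13190 kmol/h; y_N₂ = 9781 / 13190 = 0.7414.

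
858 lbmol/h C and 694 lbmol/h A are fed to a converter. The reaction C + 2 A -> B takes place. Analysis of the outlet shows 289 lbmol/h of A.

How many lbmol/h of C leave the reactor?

656 lbmol/h

For A: n = n₀ − 2ξ → 289 = 694 − 2ξ, giving ξ = 202.5 lbmol/h.
Outlet amounts (n = n₀ + ν ξ):
  C: 858 − 1(202.5) = 655.5
  A: 694 − 2(202.5) = 289
  B: 0 + 1(202.5) = 202.5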